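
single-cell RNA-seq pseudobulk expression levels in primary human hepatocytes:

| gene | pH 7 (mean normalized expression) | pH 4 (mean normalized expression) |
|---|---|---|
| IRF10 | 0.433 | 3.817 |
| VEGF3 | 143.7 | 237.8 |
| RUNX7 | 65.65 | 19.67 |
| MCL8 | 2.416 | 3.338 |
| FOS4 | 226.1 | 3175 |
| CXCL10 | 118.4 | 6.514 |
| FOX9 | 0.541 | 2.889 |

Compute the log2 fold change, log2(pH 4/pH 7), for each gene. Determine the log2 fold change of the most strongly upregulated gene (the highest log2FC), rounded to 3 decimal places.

log2(3.817/0.433) = 3.140  (IRF10)
log2(237.8/143.7) = 0.727  (VEGF3)
log2(19.67/65.65) = -1.739  (RUNX7)
log2(3.338/2.416) = 0.466  (MCL8)
log2(3175/226.1) = 3.812  (FOS4)
log2(6.514/118.4) = -4.184  (CXCL10)
log2(2.889/0.541) = 2.417  (FOX9)
FOS4 is most strongly upregulated.

3.812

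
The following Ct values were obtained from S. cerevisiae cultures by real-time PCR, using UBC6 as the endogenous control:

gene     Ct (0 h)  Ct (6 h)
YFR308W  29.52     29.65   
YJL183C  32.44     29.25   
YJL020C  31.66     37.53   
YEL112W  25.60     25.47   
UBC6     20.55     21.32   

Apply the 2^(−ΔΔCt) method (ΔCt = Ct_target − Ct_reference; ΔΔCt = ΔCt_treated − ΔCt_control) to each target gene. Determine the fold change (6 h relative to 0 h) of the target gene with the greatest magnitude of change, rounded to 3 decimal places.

0.029

YFR308W: ΔΔCt = (29.65−21.32) − (29.52−20.55) = 8.33 − 8.97 = -0.64; fold change = 2^0.64 = 1.558
YJL183C: ΔΔCt = (29.25−21.32) − (32.44−20.55) = 7.93 − 11.89 = -3.96; fold change = 2^3.96 = 15.562
YJL020C: ΔΔCt = (37.53−21.32) − (31.66−20.55) = 16.21 − 11.11 = 5.10; fold change = 2^-5.10 = 0.029
YEL112W: ΔΔCt = (25.47−21.32) − (25.60−20.55) = 4.15 − 5.05 = -0.90; fold change = 2^0.90 = 1.866
YJL020C has the largest |ΔΔCt| = 5.10.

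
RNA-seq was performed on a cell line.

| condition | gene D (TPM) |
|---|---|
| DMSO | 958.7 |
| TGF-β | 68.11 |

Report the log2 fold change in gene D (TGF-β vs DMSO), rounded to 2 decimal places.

-3.82

Fold change = 68.11 / 958.7 = 0.0710
log2(0.0710) = -3.815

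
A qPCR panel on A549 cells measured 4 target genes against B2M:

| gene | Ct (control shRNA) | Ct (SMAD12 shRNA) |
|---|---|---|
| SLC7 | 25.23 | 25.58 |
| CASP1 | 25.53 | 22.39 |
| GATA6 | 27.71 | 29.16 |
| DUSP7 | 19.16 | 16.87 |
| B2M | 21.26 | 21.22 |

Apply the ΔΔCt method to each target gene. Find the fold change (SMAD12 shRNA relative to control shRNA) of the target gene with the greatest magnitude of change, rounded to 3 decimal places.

8.574

SLC7: ΔΔCt = (25.58−21.22) − (25.23−21.26) = 4.36 − 3.97 = 0.39; fold change = 2^-0.39 = 0.763
CASP1: ΔΔCt = (22.39−21.22) − (25.53−21.26) = 1.17 − 4.27 = -3.10; fold change = 2^3.10 = 8.574
GATA6: ΔΔCt = (29.16−21.22) − (27.71−21.26) = 7.94 − 6.45 = 1.49; fold change = 2^-1.49 = 0.356
DUSP7: ΔΔCt = (16.87−21.22) − (19.16−21.26) = -4.35 − (-2.10) = -2.25; fold change = 2^2.25 = 4.757
CASP1 has the largest |ΔΔCt| = 3.10.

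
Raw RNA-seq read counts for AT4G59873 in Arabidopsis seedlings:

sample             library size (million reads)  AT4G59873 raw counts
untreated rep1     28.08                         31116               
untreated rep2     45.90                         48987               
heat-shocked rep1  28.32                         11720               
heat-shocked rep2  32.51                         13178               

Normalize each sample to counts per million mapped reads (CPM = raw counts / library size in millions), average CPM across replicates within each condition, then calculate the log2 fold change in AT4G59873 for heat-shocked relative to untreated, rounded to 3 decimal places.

-1.409

CPM(untreated rep1) = 31116 / 28.08 = 1108.1197
CPM(untreated rep2) = 48987 / 45.90 = 1067.2549
CPM(heat-shocked rep1) = 11720 / 28.32 = 413.8418
CPM(heat-shocked rep2) = 13178 / 32.51 = 405.3522
mean CPM(untreated) = 1087.6873; mean CPM(heat-shocked) = 409.5970
Fold change = 409.5970 / 1087.6873 = 0.37658
log2(0.37658) = -1.4090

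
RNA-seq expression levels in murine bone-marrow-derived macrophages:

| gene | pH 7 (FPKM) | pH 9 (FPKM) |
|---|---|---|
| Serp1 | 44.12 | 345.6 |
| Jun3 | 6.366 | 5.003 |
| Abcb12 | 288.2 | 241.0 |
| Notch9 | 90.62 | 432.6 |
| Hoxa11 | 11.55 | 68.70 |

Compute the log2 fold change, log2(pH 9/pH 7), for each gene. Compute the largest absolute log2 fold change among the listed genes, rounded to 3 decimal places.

2.970

log2(345.6/44.12) = 2.970  (Serp1)
log2(5.003/6.366) = -0.348  (Jun3)
log2(241.0/288.2) = -0.258  (Abcb12)
log2(432.6/90.62) = 2.255  (Notch9)
log2(68.70/11.55) = 2.572  (Hoxa11)
The largest magnitude belongs to Serp1.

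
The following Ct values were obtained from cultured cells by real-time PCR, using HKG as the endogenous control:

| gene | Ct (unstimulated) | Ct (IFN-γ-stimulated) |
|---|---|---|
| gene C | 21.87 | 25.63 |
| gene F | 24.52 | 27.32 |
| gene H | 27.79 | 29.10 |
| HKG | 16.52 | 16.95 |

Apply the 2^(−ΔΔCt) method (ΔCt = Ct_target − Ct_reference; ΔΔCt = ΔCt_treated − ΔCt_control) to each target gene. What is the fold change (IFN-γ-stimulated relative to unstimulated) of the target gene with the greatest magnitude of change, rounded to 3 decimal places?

gene C: ΔΔCt = (25.63−16.95) − (21.87−16.52) = 8.68 − 5.35 = 3.33; fold change = 2^-3.33 = 0.099
gene F: ΔΔCt = (27.32−16.95) − (24.52−16.52) = 10.37 − 8.00 = 2.37; fold change = 2^-2.37 = 0.193
gene H: ΔΔCt = (29.10−16.95) − (27.79−16.52) = 12.15 − 11.27 = 0.88; fold change = 2^-0.88 = 0.543
gene C has the largest |ΔΔCt| = 3.33.

0.099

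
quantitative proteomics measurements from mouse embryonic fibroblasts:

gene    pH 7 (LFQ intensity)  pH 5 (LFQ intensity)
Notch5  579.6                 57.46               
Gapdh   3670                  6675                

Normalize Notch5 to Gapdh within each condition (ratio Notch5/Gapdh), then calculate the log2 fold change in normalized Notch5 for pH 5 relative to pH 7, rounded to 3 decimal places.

Notch5/Gapdh (pH 7) = 579.6 / 3670 = 0.15793
Notch5/Gapdh (pH 5) = 57.46 / 6675 = 0.0086082
Fold change = 0.0086082 / 0.15793 = 0.0545
log2(0.0545) = -4.1974

-4.197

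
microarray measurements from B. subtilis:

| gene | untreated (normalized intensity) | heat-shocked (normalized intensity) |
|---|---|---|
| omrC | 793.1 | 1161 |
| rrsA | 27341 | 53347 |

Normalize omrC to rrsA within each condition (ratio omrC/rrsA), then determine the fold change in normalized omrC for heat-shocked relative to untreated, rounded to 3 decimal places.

0.750

omrC/rrsA (untreated) = 793.1 / 27341 = 0.029008
omrC/rrsA (heat-shocked) = 1161 / 53347 = 0.021763
Fold change = 0.021763 / 0.029008 = 0.7503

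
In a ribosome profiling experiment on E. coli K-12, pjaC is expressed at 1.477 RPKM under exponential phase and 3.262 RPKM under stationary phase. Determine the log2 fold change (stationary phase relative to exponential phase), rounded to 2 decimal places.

Fold change = 3.262 / 1.477 = 2.2085
log2(2.2085) = 1.143

1.14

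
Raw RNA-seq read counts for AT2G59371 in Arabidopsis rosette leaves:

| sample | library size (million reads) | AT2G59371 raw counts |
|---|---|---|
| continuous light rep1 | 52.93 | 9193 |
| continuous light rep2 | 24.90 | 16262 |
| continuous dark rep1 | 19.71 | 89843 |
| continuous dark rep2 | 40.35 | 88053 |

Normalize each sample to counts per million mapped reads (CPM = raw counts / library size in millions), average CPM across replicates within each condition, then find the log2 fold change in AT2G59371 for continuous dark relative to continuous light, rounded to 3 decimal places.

3.027

CPM(continuous light rep1) = 9193 / 52.93 = 173.6822
CPM(continuous light rep2) = 16262 / 24.90 = 653.0924
CPM(continuous dark rep1) = 89843 / 19.71 = 4558.2445
CPM(continuous dark rep2) = 88053 / 40.35 = 2182.2305
mean CPM(continuous light) = 413.3873; mean CPM(continuous dark) = 3370.2375
Fold change = 3370.2375 / 413.3873 = 8.15274
log2(8.15274) = 3.0273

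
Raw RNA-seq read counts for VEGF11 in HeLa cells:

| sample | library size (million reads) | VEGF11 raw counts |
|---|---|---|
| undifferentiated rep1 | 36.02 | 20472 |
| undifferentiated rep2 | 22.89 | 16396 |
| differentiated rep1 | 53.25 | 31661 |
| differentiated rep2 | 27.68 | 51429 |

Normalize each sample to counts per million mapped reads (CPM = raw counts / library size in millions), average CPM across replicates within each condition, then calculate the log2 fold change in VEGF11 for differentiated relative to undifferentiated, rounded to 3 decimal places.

0.933

CPM(undifferentiated rep1) = 20472 / 36.02 = 568.3509
CPM(undifferentiated rep2) = 16396 / 22.89 = 716.2953
CPM(differentiated rep1) = 31661 / 53.25 = 594.5728
CPM(differentiated rep2) = 51429 / 27.68 = 1857.9841
mean CPM(undifferentiated) = 642.3231; mean CPM(differentiated) = 1226.2784
Fold change = 1226.2784 / 642.3231 = 1.90913
log2(1.90913) = 0.9329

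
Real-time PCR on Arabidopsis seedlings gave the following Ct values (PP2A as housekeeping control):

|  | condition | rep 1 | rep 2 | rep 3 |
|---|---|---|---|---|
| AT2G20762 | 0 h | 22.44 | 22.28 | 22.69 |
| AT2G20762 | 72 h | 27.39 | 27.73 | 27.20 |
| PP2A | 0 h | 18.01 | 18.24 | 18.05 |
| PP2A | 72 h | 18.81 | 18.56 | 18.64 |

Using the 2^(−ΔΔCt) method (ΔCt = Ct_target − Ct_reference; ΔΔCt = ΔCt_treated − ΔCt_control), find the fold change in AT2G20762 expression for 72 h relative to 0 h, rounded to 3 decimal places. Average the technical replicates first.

0.047

Mean Ct: AT2G20762 0 h 22.470; AT2G20762 72 h 27.440; PP2A 0 h 18.100; PP2A 72 h 18.670
ΔCt(0 h) = 22.470 − 18.100 = 4.370
ΔCt(72 h) = 27.440 − 18.670 = 8.770
ΔΔCt = 8.770 − 4.370 = 4.400
Fold change = 2^(−4.400) = 0.0474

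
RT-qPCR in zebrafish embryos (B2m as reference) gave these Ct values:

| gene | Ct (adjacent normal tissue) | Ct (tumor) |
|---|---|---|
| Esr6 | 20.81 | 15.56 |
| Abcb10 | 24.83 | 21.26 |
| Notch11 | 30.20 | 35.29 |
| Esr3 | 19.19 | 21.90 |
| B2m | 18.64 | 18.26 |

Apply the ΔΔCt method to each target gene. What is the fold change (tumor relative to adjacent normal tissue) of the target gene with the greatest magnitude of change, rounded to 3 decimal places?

0.023

Esr6: ΔΔCt = (15.56−18.26) − (20.81−18.64) = -2.70 − 2.17 = -4.87; fold change = 2^4.87 = 29.243
Abcb10: ΔΔCt = (21.26−18.26) − (24.83−18.64) = 3.00 − 6.19 = -3.19; fold change = 2^3.19 = 9.126
Notch11: ΔΔCt = (35.29−18.26) − (30.20−18.64) = 17.03 − 11.56 = 5.47; fold change = 2^-5.47 = 0.023
Esr3: ΔΔCt = (21.90−18.26) − (19.19−18.64) = 3.64 − 0.55 = 3.09; fold change = 2^-3.09 = 0.117
Notch11 has the largest |ΔΔCt| = 5.47.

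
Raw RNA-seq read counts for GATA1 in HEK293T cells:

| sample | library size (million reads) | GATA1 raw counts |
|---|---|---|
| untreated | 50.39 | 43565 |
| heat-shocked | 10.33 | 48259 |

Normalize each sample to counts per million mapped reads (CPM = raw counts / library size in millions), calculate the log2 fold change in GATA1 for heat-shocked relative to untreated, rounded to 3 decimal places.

2.434

CPM(untreated) = 43565 / 50.39 = 864.5565
CPM(heat-shocked) = 48259 / 10.33 = 4671.7328
Fold change = 4671.7328 / 864.5565 = 5.40362
log2(5.40362) = 2.4339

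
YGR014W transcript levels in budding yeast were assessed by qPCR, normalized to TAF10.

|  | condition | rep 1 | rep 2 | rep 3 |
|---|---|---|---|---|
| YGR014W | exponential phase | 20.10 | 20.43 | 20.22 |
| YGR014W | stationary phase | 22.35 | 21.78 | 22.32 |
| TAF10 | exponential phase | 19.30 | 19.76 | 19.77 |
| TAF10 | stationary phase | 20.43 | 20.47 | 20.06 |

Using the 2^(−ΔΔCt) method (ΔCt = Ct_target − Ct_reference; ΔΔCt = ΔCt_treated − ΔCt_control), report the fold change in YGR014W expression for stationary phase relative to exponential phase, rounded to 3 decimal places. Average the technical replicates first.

0.438

Mean Ct: YGR014W exponential phase 20.250; YGR014W stationary phase 22.150; TAF10 exponential phase 19.610; TAF10 stationary phase 20.320
ΔCt(exponential phase) = 20.250 − 19.610 = 0.640
ΔCt(stationary phase) = 22.150 − 20.320 = 1.830
ΔΔCt = 1.830 − 0.640 = 1.190
Fold change = 2^(−1.190) = 0.4383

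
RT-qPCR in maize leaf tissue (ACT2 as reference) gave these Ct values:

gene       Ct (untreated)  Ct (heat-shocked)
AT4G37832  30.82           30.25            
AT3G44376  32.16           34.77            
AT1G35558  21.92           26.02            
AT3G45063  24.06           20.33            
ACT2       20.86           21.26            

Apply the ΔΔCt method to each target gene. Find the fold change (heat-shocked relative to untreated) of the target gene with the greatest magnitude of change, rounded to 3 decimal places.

AT4G37832: ΔΔCt = (30.25−21.26) − (30.82−20.86) = 8.99 − 9.96 = -0.97; fold change = 2^0.97 = 1.959
AT3G44376: ΔΔCt = (34.77−21.26) − (32.16−20.86) = 13.51 − 11.30 = 2.21; fold change = 2^-2.21 = 0.216
AT1G35558: ΔΔCt = (26.02−21.26) − (21.92−20.86) = 4.76 − 1.06 = 3.70; fold change = 2^-3.70 = 0.077
AT3G45063: ΔΔCt = (20.33−21.26) − (24.06−20.86) = -0.93 − 3.20 = -4.13; fold change = 2^4.13 = 17.509
AT3G45063 has the largest |ΔΔCt| = 4.13.

17.509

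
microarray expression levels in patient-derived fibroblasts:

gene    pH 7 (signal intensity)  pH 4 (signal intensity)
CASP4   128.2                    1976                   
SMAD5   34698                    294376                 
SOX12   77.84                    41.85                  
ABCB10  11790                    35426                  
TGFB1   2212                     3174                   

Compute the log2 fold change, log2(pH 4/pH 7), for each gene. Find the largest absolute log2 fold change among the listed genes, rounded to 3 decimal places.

log2(1976/128.2) = 3.946  (CASP4)
log2(294376/34698) = 3.085  (SMAD5)
log2(41.85/77.84) = -0.895  (SOX12)
log2(35426/11790) = 1.587  (ABCB10)
log2(3174/2212) = 0.521  (TGFB1)
The largest magnitude belongs to CASP4.

3.946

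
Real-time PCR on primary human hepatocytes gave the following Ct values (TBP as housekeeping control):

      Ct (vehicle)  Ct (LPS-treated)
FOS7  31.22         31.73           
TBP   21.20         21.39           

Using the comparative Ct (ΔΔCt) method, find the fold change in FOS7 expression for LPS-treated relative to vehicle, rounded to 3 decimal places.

ΔCt(vehicle) = 31.220 − 21.200 = 10.020
ΔCt(LPS-treated) = 31.730 − 21.390 = 10.340
ΔΔCt = 10.340 − 10.020 = 0.320
Fold change = 2^(−0.320) = 0.8011

0.801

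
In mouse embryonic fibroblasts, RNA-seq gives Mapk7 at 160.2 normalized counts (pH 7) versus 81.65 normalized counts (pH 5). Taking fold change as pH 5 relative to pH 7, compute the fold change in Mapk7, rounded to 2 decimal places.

0.51

Fold change = 81.65 / 160.2 = 0.510
Mapk7 is downregulated.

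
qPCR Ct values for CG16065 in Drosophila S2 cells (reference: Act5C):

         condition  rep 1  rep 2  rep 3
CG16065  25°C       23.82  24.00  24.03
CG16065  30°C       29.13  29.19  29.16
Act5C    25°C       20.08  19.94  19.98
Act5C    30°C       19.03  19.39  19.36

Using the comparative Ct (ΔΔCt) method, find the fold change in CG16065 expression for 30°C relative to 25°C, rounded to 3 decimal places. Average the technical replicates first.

0.016

Mean Ct: CG16065 25°C 23.950; CG16065 30°C 29.160; Act5C 25°C 20.000; Act5C 30°C 19.260
ΔCt(25°C) = 23.950 − 20.000 = 3.950
ΔCt(30°C) = 29.160 − 19.260 = 9.900
ΔΔCt = 9.900 − 3.950 = 5.950
Fold change = 2^(−5.950) = 0.0162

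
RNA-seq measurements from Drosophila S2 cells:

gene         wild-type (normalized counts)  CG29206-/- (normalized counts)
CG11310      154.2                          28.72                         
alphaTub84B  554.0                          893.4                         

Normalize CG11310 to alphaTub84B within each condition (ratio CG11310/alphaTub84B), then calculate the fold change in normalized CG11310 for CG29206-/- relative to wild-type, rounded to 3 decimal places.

0.115

CG11310/alphaTub84B (wild-type) = 154.2 / 554.0 = 0.27834
CG11310/alphaTub84B (CG29206-/-) = 28.72 / 893.4 = 0.032147
Fold change = 0.032147 / 0.27834 = 0.1155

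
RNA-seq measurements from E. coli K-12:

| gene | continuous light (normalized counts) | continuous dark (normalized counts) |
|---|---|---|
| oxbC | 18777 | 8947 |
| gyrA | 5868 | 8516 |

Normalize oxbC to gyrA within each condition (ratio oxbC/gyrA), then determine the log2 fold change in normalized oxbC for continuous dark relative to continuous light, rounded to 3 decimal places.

-1.607

oxbC/gyrA (continuous light) = 18777 / 5868 = 3.1999
oxbC/gyrA (continuous dark) = 8947 / 8516 = 1.0506
Fold change = 1.0506 / 3.1999 = 0.3283
log2(0.3283) = -1.6068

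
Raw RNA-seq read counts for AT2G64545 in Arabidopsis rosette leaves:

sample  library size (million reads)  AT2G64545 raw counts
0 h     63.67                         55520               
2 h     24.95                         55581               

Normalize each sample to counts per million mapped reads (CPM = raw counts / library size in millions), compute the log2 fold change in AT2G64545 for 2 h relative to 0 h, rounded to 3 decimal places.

1.353

CPM(0 h) = 55520 / 63.67 = 871.9962
CPM(2 h) = 55581 / 24.95 = 2227.6954
Fold change = 2227.6954 / 871.9962 = 2.55471
log2(2.55471) = 1.3532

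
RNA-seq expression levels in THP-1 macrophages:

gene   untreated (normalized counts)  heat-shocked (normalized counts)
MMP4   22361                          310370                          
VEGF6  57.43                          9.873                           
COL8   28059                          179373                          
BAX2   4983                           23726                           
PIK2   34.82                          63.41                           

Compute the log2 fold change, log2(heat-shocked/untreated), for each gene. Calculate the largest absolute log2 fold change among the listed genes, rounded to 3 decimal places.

log2(310370/22361) = 3.795  (MMP4)
log2(9.873/57.43) = -2.540  (VEGF6)
log2(179373/28059) = 2.676  (COL8)
log2(23726/4983) = 2.251  (BAX2)
log2(63.41/34.82) = 0.865  (PIK2)
The largest magnitude belongs to MMP4.

3.795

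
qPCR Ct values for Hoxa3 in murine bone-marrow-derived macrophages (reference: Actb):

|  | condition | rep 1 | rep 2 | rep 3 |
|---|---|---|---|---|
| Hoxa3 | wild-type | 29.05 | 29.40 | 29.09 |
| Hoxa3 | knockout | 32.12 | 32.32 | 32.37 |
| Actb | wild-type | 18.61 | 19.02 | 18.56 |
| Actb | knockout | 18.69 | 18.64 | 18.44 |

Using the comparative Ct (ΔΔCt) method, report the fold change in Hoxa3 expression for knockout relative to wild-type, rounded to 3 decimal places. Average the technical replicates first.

0.107

Mean Ct: Hoxa3 wild-type 29.180; Hoxa3 knockout 32.270; Actb wild-type 18.730; Actb knockout 18.590
ΔCt(wild-type) = 29.180 − 18.730 = 10.450
ΔCt(knockout) = 32.270 − 18.590 = 13.680
ΔΔCt = 13.680 − 10.450 = 3.230
Fold change = 2^(−3.230) = 0.1066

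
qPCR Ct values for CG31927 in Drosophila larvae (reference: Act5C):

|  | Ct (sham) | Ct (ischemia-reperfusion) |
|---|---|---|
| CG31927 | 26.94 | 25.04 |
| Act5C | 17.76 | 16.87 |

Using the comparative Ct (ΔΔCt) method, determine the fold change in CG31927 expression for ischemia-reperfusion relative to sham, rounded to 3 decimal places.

ΔCt(sham) = 26.940 − 17.760 = 9.180
ΔCt(ischemia-reperfusion) = 25.040 − 16.870 = 8.170
ΔΔCt = 8.170 − 9.180 = -1.010
Fold change = 2^(−(-1.010)) = 2^1.010 = 2.0139

2.014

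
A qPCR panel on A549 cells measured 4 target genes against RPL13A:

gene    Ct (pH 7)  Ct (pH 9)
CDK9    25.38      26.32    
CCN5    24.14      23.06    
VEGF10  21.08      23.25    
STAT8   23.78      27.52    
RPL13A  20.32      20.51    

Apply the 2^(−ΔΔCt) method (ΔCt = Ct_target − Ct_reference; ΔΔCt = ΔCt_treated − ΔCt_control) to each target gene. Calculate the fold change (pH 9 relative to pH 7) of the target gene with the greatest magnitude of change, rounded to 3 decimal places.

0.085

CDK9: ΔΔCt = (26.32−20.51) − (25.38−20.32) = 5.81 − 5.06 = 0.75; fold change = 2^-0.75 = 0.595
CCN5: ΔΔCt = (23.06−20.51) − (24.14−20.32) = 2.55 − 3.82 = -1.27; fold change = 2^1.27 = 2.412
VEGF10: ΔΔCt = (23.25−20.51) − (21.08−20.32) = 2.74 − 0.76 = 1.98; fold change = 2^-1.98 = 0.253
STAT8: ΔΔCt = (27.52−20.51) − (23.78−20.32) = 7.01 − 3.46 = 3.55; fold change = 2^-3.55 = 0.085
STAT8 has the largest |ΔΔCt| = 3.55.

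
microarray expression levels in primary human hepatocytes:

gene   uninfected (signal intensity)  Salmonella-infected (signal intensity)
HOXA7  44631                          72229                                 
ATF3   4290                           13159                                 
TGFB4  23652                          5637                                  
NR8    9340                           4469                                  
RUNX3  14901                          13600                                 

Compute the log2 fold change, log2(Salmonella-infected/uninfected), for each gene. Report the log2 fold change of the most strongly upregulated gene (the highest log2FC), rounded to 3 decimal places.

log2(72229/44631) = 0.695  (HOXA7)
log2(13159/4290) = 1.617  (ATF3)
log2(5637/23652) = -2.069  (TGFB4)
log2(4469/9340) = -1.063  (NR8)
log2(13600/14901) = -0.132  (RUNX3)
ATF3 is most strongly upregulated.

1.617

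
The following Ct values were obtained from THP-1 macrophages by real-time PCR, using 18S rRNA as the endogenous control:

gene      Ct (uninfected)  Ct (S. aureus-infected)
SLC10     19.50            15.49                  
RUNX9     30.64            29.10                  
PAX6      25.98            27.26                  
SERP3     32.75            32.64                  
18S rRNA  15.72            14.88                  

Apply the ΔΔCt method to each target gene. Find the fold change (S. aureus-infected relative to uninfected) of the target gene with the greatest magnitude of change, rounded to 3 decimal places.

SLC10: ΔΔCt = (15.49−14.88) − (19.50−15.72) = 0.61 − 3.78 = -3.17; fold change = 2^3.17 = 9.000
RUNX9: ΔΔCt = (29.10−14.88) − (30.64−15.72) = 14.22 − 14.92 = -0.70; fold change = 2^0.70 = 1.625
PAX6: ΔΔCt = (27.26−14.88) − (25.98−15.72) = 12.38 − 10.26 = 2.12; fold change = 2^-2.12 = 0.230
SERP3: ΔΔCt = (32.64−14.88) − (32.75−15.72) = 17.76 − 17.03 = 0.73; fold change = 2^-0.73 = 0.603
SLC10 has the largest |ΔΔCt| = 3.17.

9.000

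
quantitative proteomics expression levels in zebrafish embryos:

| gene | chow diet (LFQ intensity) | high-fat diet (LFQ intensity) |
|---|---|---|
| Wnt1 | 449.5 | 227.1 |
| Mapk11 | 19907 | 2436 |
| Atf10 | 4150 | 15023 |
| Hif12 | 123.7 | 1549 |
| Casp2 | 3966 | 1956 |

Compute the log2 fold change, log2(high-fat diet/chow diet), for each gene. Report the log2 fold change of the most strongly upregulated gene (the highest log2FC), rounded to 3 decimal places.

log2(227.1/449.5) = -0.985  (Wnt1)
log2(2436/19907) = -3.031  (Mapk11)
log2(15023/4150) = 1.856  (Atf10)
log2(1549/123.7) = 3.646  (Hif12)
log2(1956/3966) = -1.020  (Casp2)
Hif12 is most strongly upregulated.

3.646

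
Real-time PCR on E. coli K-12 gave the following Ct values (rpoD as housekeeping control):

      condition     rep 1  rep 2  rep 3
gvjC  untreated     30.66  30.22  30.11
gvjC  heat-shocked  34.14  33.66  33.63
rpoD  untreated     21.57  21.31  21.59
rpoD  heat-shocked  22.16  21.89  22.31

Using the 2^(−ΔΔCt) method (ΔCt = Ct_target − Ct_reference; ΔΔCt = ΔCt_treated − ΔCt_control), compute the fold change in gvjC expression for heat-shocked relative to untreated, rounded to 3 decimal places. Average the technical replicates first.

0.139

Mean Ct: gvjC untreated 30.330; gvjC heat-shocked 33.810; rpoD untreated 21.490; rpoD heat-shocked 22.120
ΔCt(untreated) = 30.330 − 21.490 = 8.840
ΔCt(heat-shocked) = 33.810 − 22.120 = 11.690
ΔΔCt = 11.690 − 8.840 = 2.850
Fold change = 2^(−2.850) = 0.1387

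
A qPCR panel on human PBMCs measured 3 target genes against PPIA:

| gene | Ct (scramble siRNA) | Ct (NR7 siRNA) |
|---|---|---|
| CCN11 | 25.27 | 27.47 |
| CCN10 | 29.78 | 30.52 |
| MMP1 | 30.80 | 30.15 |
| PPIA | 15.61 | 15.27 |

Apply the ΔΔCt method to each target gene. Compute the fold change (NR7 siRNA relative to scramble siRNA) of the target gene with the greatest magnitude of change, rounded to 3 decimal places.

0.172

CCN11: ΔΔCt = (27.47−15.27) − (25.27−15.61) = 12.20 − 9.66 = 2.54; fold change = 2^-2.54 = 0.172
CCN10: ΔΔCt = (30.52−15.27) − (29.78−15.61) = 15.25 − 14.17 = 1.08; fold change = 2^-1.08 = 0.473
MMP1: ΔΔCt = (30.15−15.27) − (30.80−15.61) = 14.88 − 15.19 = -0.31; fold change = 2^0.31 = 1.240
CCN11 has the largest |ΔΔCt| = 2.54.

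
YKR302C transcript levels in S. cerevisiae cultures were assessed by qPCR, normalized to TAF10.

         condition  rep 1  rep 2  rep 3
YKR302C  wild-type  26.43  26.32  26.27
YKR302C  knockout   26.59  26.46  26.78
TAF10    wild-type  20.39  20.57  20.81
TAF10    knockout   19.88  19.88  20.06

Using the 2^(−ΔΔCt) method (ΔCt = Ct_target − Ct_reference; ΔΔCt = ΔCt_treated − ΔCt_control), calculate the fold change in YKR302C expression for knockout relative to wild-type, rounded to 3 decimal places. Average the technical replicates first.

0.529

Mean Ct: YKR302C wild-type 26.340; YKR302C knockout 26.610; TAF10 wild-type 20.590; TAF10 knockout 19.940
ΔCt(wild-type) = 26.340 − 20.590 = 5.750
ΔCt(knockout) = 26.610 − 19.940 = 6.670
ΔΔCt = 6.670 − 5.750 = 0.920
Fold change = 2^(−0.920) = 0.5285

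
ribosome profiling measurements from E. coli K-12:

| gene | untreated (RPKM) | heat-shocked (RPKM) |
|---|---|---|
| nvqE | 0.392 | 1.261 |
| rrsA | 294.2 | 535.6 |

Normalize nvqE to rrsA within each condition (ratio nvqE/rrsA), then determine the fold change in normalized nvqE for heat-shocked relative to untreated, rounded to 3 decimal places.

nvqE/rrsA (untreated) = 0.392 / 294.2 = 0.0013324
nvqE/rrsA (heat-shocked) = 1.261 / 535.6 = 0.0023544
Fold change = 0.0023544 / 0.0013324 = 1.7670

1.767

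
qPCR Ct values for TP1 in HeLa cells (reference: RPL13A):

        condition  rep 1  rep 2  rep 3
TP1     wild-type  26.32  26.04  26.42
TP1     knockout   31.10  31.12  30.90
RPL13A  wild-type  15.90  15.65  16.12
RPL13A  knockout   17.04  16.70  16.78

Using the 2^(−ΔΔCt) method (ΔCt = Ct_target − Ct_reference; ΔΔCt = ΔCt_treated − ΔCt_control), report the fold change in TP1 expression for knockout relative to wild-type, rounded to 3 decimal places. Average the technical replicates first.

0.070

Mean Ct: TP1 wild-type 26.260; TP1 knockout 31.040; RPL13A wild-type 15.890; RPL13A knockout 16.840
ΔCt(wild-type) = 26.260 − 15.890 = 10.370
ΔCt(knockout) = 31.040 − 16.840 = 14.200
ΔΔCt = 14.200 − 10.370 = 3.830
Fold change = 2^(−3.830) = 0.0703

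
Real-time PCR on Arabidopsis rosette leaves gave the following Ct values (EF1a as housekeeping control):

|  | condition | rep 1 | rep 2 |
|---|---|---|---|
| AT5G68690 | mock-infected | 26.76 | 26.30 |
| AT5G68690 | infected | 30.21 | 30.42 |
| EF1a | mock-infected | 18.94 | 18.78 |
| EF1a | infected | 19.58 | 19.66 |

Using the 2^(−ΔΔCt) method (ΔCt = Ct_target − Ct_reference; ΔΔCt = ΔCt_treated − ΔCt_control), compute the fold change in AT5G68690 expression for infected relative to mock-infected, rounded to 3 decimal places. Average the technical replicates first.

0.123

Mean Ct: AT5G68690 mock-infected 26.530; AT5G68690 infected 30.315; EF1a mock-infected 18.860; EF1a infected 19.620
ΔCt(mock-infected) = 26.530 − 18.860 = 7.670
ΔCt(infected) = 30.315 − 19.620 = 10.695
ΔΔCt = 10.695 − 7.670 = 3.025
Fold change = 2^(−3.025) = 0.1229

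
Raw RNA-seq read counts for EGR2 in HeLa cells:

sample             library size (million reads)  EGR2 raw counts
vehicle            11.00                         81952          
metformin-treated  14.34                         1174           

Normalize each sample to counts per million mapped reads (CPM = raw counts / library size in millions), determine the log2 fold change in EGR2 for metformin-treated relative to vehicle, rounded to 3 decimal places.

-6.508

CPM(vehicle) = 81952 / 11.00 = 7450.1818
CPM(metformin-treated) = 1174 / 14.34 = 81.8689
Fold change = 81.8689 / 7450.1818 = 0.01099
log2(0.01099) = -6.5078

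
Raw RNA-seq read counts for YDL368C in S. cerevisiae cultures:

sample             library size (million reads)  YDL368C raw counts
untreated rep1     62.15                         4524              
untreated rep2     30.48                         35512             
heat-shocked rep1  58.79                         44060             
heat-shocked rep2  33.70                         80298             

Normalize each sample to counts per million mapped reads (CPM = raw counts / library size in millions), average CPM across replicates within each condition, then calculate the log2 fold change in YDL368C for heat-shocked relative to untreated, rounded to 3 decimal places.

1.339

CPM(untreated rep1) = 4524 / 62.15 = 72.7916
CPM(untreated rep2) = 35512 / 30.48 = 1165.0919
CPM(heat-shocked rep1) = 44060 / 58.79 = 749.4472
CPM(heat-shocked rep2) = 80298 / 33.70 = 2382.7300
mean CPM(untreated) = 618.9417; mean CPM(heat-shocked) = 1566.0886
Fold change = 1566.0886 / 618.9417 = 2.53027
log2(2.53027) = 1.3393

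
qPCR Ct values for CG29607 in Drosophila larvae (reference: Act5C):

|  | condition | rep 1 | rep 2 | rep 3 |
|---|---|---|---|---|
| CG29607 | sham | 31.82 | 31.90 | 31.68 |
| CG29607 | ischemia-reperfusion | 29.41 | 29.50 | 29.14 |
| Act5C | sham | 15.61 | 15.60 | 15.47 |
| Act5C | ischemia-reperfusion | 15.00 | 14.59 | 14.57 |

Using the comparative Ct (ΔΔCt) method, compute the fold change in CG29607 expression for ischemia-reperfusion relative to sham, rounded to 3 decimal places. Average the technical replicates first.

Mean Ct: CG29607 sham 31.800; CG29607 ischemia-reperfusion 29.350; Act5C sham 15.560; Act5C ischemia-reperfusion 14.720
ΔCt(sham) = 31.800 − 15.560 = 16.240
ΔCt(ischemia-reperfusion) = 29.350 − 14.720 = 14.630
ΔΔCt = 14.630 − 16.240 = -1.610
Fold change = 2^(−(-1.610)) = 2^1.610 = 3.0525

3.053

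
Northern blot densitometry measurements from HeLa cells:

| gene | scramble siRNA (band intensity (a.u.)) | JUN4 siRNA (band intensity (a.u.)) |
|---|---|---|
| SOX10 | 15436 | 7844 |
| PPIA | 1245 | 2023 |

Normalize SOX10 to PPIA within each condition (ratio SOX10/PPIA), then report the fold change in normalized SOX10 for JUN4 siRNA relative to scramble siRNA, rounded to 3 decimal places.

0.313

SOX10/PPIA (scramble siRNA) = 15436 / 1245 = 12.398
SOX10/PPIA (JUN4 siRNA) = 7844 / 2023 = 3.8774
Fold change = 3.8774 / 12.398 = 0.3127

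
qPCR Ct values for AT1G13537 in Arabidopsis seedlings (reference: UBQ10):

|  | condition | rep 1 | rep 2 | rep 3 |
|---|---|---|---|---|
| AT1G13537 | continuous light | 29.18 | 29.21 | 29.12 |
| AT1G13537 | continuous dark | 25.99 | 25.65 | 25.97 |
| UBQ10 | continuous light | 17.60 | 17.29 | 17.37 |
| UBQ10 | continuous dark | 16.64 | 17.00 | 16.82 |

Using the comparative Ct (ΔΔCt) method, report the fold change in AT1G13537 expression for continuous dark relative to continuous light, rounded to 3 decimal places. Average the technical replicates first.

6.498

Mean Ct: AT1G13537 continuous light 29.170; AT1G13537 continuous dark 25.870; UBQ10 continuous light 17.420; UBQ10 continuous dark 16.820
ΔCt(continuous light) = 29.170 − 17.420 = 11.750
ΔCt(continuous dark) = 25.870 − 16.820 = 9.050
ΔΔCt = 9.050 − 11.750 = -2.700
Fold change = 2^(−(-2.700)) = 2^2.700 = 6.4980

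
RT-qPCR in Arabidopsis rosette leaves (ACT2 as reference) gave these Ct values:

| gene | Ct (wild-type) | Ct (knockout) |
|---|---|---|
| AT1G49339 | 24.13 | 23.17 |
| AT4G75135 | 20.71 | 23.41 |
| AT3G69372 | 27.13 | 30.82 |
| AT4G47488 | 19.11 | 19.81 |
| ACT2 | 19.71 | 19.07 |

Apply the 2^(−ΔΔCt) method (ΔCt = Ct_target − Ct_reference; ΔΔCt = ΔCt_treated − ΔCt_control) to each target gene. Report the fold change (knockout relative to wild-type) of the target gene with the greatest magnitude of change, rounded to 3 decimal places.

0.050

AT1G49339: ΔΔCt = (23.17−19.07) − (24.13−19.71) = 4.10 − 4.42 = -0.32; fold change = 2^0.32 = 1.248
AT4G75135: ΔΔCt = (23.41−19.07) − (20.71−19.71) = 4.34 − 1.00 = 3.34; fold change = 2^-3.34 = 0.099
AT3G69372: ΔΔCt = (30.82−19.07) − (27.13−19.71) = 11.75 − 7.42 = 4.33; fold change = 2^-4.33 = 0.050
AT4G47488: ΔΔCt = (19.81−19.07) − (19.11−19.71) = 0.74 − (-0.60) = 1.34; fold change = 2^-1.34 = 0.395
AT3G69372 has the largest |ΔΔCt| = 4.33.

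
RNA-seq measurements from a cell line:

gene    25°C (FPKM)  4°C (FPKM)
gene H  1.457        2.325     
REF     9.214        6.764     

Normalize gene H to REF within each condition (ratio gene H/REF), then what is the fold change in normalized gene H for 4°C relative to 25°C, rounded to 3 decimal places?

2.174

gene H/REF (25°C) = 1.457 / 9.214 = 0.15813
gene H/REF (4°C) = 2.325 / 6.764 = 0.34373
Fold change = 0.34373 / 0.15813 = 2.1737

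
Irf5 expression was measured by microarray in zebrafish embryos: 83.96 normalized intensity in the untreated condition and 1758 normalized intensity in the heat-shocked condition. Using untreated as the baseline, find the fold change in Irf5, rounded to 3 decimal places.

20.939

Fold change = 1758 / 83.96 = 20.9385
Irf5 is upregulated.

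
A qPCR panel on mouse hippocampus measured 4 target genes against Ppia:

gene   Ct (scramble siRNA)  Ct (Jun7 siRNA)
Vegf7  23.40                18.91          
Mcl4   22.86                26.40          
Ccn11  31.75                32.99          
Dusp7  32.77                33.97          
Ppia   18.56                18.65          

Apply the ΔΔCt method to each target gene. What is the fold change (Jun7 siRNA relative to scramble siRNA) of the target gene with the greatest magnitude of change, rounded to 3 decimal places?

Vegf7: ΔΔCt = (18.91−18.65) − (23.40−18.56) = 0.26 − 4.84 = -4.58; fold change = 2^4.58 = 23.918
Mcl4: ΔΔCt = (26.40−18.65) − (22.86−18.56) = 7.75 − 4.30 = 3.45; fold change = 2^-3.45 = 0.092
Ccn11: ΔΔCt = (32.99−18.65) − (31.75−18.56) = 14.34 − 13.19 = 1.15; fold change = 2^-1.15 = 0.451
Dusp7: ΔΔCt = (33.97−18.65) − (32.77−18.56) = 15.32 − 14.21 = 1.11; fold change = 2^-1.11 = 0.463
Vegf7 has the largest |ΔΔCt| = 4.58.

23.918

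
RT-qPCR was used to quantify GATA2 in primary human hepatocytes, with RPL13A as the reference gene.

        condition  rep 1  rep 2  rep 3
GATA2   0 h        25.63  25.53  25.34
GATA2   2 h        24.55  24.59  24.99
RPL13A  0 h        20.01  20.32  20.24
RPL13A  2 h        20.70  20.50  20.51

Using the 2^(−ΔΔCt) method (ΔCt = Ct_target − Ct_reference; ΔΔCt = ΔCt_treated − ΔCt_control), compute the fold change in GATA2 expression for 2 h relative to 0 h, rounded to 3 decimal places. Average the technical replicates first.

Mean Ct: GATA2 0 h 25.500; GATA2 2 h 24.710; RPL13A 0 h 20.190; RPL13A 2 h 20.570
ΔCt(0 h) = 25.500 − 20.190 = 5.310
ΔCt(2 h) = 24.710 − 20.570 = 4.140
ΔΔCt = 4.140 − 5.310 = -1.170
Fold change = 2^(−(-1.170)) = 2^1.170 = 2.2501

2.250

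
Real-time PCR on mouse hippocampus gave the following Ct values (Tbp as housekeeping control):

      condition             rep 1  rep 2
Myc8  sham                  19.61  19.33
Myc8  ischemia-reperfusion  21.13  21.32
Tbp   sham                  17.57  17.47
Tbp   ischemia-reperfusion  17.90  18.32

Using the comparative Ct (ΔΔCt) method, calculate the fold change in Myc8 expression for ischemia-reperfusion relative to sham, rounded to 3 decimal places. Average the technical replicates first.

Mean Ct: Myc8 sham 19.470; Myc8 ischemia-reperfusion 21.225; Tbp sham 17.520; Tbp ischemia-reperfusion 18.110
ΔCt(sham) = 19.470 − 17.520 = 1.950
ΔCt(ischemia-reperfusion) = 21.225 − 18.110 = 3.115
ΔΔCt = 3.115 − 1.950 = 1.165
Fold change = 2^(−1.165) = 0.4460

0.446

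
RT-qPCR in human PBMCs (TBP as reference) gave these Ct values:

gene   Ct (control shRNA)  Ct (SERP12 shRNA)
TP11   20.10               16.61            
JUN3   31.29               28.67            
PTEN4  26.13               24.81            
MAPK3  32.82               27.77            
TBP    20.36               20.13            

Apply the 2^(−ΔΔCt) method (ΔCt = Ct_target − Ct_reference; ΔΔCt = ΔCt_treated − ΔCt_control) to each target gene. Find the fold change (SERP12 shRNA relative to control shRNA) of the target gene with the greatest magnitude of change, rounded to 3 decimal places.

TP11: ΔΔCt = (16.61−20.13) − (20.10−20.36) = -3.52 − (-0.26) = -3.26; fold change = 2^3.26 = 9.580
JUN3: ΔΔCt = (28.67−20.13) − (31.29−20.36) = 8.54 − 10.93 = -2.39; fold change = 2^2.39 = 5.242
PTEN4: ΔΔCt = (24.81−20.13) − (26.13−20.36) = 4.68 − 5.77 = -1.09; fold change = 2^1.09 = 2.129
MAPK3: ΔΔCt = (27.77−20.13) − (32.82−20.36) = 7.64 − 12.46 = -4.82; fold change = 2^4.82 = 28.246
MAPK3 has the largest |ΔΔCt| = 4.82.

28.246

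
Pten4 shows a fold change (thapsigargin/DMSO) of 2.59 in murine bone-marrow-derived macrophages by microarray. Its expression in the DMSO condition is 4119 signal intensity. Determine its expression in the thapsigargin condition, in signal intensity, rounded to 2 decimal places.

10668.21

thapsigargin expression = 4119 × 2.59 = 10668.21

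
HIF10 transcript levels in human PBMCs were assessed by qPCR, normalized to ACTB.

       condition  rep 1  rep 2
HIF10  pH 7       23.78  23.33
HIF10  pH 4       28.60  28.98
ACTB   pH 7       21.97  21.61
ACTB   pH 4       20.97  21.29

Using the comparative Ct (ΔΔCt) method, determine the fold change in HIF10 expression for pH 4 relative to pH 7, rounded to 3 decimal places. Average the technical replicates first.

Mean Ct: HIF10 pH 7 23.555; HIF10 pH 4 28.790; ACTB pH 7 21.790; ACTB pH 4 21.130
ΔCt(pH 7) = 23.555 − 21.790 = 1.765
ΔCt(pH 4) = 28.790 − 21.130 = 7.660
ΔΔCt = 7.660 − 1.765 = 5.895
Fold change = 2^(−5.895) = 0.0168

0.017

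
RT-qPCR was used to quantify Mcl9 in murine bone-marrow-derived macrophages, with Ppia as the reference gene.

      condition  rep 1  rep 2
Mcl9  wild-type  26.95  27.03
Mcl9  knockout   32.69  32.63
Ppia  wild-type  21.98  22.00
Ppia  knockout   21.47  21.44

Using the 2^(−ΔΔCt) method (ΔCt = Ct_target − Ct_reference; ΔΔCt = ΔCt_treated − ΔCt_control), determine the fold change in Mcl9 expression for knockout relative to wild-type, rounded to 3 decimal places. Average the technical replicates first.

0.014

Mean Ct: Mcl9 wild-type 26.990; Mcl9 knockout 32.660; Ppia wild-type 21.990; Ppia knockout 21.455
ΔCt(wild-type) = 26.990 − 21.990 = 5.000
ΔCt(knockout) = 32.660 − 21.455 = 11.205
ΔΔCt = 11.205 − 5.000 = 6.205
Fold change = 2^(−6.205) = 0.0136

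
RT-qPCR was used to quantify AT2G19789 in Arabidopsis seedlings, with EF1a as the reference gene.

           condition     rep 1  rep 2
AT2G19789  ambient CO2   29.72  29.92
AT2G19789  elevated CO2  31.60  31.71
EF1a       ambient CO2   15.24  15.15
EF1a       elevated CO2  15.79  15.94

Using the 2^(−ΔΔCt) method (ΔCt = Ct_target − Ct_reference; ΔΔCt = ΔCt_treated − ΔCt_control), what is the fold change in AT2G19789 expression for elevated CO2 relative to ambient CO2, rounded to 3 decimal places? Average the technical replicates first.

Mean Ct: AT2G19789 ambient CO2 29.820; AT2G19789 elevated CO2 31.655; EF1a ambient CO2 15.195; EF1a elevated CO2 15.865
ΔCt(ambient CO2) = 29.820 − 15.195 = 14.625
ΔCt(elevated CO2) = 31.655 − 15.865 = 15.790
ΔΔCt = 15.790 − 14.625 = 1.165
Fold change = 2^(−1.165) = 0.4460

0.446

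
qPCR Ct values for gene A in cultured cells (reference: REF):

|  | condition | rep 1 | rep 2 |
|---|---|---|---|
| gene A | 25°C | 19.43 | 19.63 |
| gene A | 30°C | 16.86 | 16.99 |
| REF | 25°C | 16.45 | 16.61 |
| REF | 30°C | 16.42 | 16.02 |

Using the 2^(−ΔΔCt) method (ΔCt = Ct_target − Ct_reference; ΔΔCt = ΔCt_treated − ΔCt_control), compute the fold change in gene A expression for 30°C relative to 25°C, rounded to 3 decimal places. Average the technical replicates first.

Mean Ct: gene A 25°C 19.530; gene A 30°C 16.925; REF 25°C 16.530; REF 30°C 16.220
ΔCt(25°C) = 19.530 − 16.530 = 3.000
ΔCt(30°C) = 16.925 − 16.220 = 0.705
ΔΔCt = 0.705 − 3.000 = -2.295
Fold change = 2^(−(-2.295)) = 2^2.295 = 4.9075

4.908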